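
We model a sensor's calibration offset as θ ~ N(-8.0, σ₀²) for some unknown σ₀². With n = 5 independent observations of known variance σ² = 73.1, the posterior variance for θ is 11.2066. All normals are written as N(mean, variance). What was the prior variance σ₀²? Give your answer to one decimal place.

Posterior precision equals prior precision plus data precision: 1/σ_n² = 1/σ₀² + n/σ².
So 1/σ₀² = 1/11.2066 − 5/73.1 = 0.089233 − 0.068399 = 0.020834.
Hence σ₀² = 1/0.020834 ≈ 48.0.

σ₀² = 48.0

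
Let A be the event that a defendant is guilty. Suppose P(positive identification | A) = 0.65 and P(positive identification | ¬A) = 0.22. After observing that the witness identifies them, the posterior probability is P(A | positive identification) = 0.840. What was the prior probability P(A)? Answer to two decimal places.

In odds form, posterior odds = prior odds × likelihood ratio, so prior odds = posterior odds ÷ LR.
Posterior odds = 0.840/(1−0.840) = 5.2500. LR = 0.65/0.22 = 2.9545.
Prior odds = 5.2500/2.9545 = 1.7770, so P(A) = 1.7770/(1+1.7770) ≈ 0.64.

P(A) = 0.64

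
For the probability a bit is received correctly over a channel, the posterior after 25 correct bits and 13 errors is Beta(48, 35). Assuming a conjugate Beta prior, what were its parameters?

A Beta(α, β) prior with s successes and f failures in binomial data gives a Beta(α+s, β+f) posterior.
Subtract the data counts: 48−25=23, 35−13=22.

Beta(23, 22)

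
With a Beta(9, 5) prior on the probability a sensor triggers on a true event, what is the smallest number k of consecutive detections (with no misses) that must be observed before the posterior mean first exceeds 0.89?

After k detections and 0 misses the posterior is Beta(9+k, 5), with mean (9+k)/(9+5+k).
Set (9+k)/(14+k) > 0.89 and solve: k > (0.89·14 − 9)/(1 − 0.89) = 31.455.
The smallest integer exceeding 31.455 is 32.

k = 32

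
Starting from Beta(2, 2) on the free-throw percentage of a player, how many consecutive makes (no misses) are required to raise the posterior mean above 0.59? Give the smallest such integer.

k = 1

After k makes and 0 misses the posterior is Beta(2+k, 2), with mean (2+k)/(2+2+k).
Set (2+k)/(4+k) > 0.59 and solve: k > (0.59·4 − 2)/(1 − 0.59) = 0.878.
The smallest integer exceeding 0.878 is 1.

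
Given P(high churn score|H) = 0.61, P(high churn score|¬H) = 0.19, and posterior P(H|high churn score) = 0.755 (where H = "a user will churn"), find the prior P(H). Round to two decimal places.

P(H) = 0.49

In odds form, posterior odds = prior odds × likelihood ratio, so prior odds = posterior odds ÷ LR.
Posterior odds = 0.755/(1−0.755) = 3.0816. LR = 0.61/0.19 = 3.2105.
Prior odds = 3.0816/3.2105 = 0.9599, so P(H) = 0.9599/(1+0.9599) ≈ 0.49.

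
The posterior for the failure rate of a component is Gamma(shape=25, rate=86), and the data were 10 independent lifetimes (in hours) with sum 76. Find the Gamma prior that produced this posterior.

Gamma(shape=15, rate=10)

For an exponential likelihood with a Gamma(α, β) prior on the rate, n observations with total T give posterior Gamma(α+n, β+T).
So α = 25 − 10 = 15 and β = 86 − 76 = 10.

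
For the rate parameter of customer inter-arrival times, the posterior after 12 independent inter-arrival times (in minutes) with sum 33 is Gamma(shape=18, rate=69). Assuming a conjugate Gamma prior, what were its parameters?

Gamma(shape=6, rate=36)

For an exponential likelihood with a Gamma(α, β) prior on the rate, n observations with total T give posterior Gamma(α+n, β+T).
So α = 18 − 12 = 6 and β = 69 − 33 = 36.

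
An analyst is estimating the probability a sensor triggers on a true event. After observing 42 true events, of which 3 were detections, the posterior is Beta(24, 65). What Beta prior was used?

Beta(21, 26)

Under Beta–binomial conjugacy the posterior parameters are (α+s, β+f).
Subtract the data counts: 24−3=21, 65−39=26.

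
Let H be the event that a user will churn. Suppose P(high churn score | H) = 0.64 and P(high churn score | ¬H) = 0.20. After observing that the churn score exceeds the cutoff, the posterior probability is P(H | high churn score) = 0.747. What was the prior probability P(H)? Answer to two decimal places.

P(H) = 0.48

In odds form, posterior odds = prior odds × likelihood ratio, so prior odds = posterior odds ÷ LR.
Posterior odds = 0.747/(1−0.747) = 2.9526. LR = 0.64/0.20 = 3.2000.
Prior odds = 2.9526/3.2000 = 0.9227, so P(H) = 0.9227/(1+0.9227) ≈ 0.48.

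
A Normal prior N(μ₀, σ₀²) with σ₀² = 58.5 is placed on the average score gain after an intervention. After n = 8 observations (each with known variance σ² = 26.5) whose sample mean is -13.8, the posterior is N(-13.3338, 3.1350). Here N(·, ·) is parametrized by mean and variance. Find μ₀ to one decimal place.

μ₀ = -5.1

The posterior mean is a precision-weighted average: μ_n = (τ₀μ₀ + τ_data·x̄)/(τ₀+τ_data), with τ₀=1/σ₀² and τ_data=n/σ².
Here τ₀ = 1/58.5 = 0.017094 and τ_data = 8/26.5 = 0.301887, so τ_n = 0.318981.
Rearranging for μ₀: μ₀ = (μ_n·τ_n − τ_data·x̄)/τ₀ = (-13.3338·0.318981 − 0.301887·-13.8) / 0.017094 = -0.087188/0.017094 ≈ -5.1.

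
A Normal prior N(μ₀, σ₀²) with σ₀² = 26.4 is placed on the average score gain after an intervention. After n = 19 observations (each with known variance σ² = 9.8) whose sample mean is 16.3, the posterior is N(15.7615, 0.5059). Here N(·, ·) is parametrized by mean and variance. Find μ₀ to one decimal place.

μ₀ = -11.8

With known observation variance, the Normal–Normal posterior has precision τ_n = τ₀ + n/σ² and mean μ_n = (τ₀μ₀ + (n/σ²)x̄)/τ_n.
Here τ₀ = 1/26.4 = 0.037879 and τ_data = 19/9.8 = 1.938776, so τ_n = 1.976655.
Rearranging for μ₀: μ₀ = (μ_n·τ_n − τ_data·x̄)/τ₀ = (15.7615·1.976655 − 1.938776·16.3) / 0.037879 = -0.447001/0.037879 ≈ -11.8.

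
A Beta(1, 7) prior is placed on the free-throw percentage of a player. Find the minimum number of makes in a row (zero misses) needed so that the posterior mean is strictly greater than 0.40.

k = 4

After k makes and 0 misses the posterior is Beta(1+k, 7), with mean (1+k)/(1+7+k).
Set (1+k)/(8+k) > 0.40 and solve: k > (0.40·8 − 1)/(1 − 0.40) = 3.667.
The smallest integer exceeding 3.667 is 4.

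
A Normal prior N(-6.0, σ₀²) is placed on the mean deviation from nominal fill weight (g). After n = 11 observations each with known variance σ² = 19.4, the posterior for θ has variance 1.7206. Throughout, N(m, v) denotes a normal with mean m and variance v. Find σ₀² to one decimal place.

σ₀² = 70.5

Posterior precision equals prior precision plus data precision: 1/σ_n² = 1/σ₀² + n/σ².
So 1/σ₀² = 1/1.7206 − 11/19.4 = 0.581193 − 0.567010 = 0.014183.
Hence σ₀² = 1/0.014183 ≈ 70.5.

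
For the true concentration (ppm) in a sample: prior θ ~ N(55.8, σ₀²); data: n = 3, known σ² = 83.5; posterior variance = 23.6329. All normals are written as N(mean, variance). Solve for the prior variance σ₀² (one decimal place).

σ₀² = 156.6

For the Normal–Normal model with known σ², precisions add: τ_n = τ₀ + n/σ².
So 1/σ₀² = 1/23.6329 − 3/83.5 = 0.042314 − 0.035928 = 0.006386.
Hence σ₀² = 1/0.006386 ≈ 156.6.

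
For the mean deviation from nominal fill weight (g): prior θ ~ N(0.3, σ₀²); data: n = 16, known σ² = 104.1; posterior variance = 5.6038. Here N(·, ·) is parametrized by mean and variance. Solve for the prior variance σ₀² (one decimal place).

σ₀² = 40.4

Posterior precision equals prior precision plus data precision: 1/σ_n² = 1/σ₀² + n/σ².
So 1/σ₀² = 1/5.6038 − 16/104.1 = 0.178450 − 0.153698 = 0.024752.
Hence σ₀² = 1/0.024752 ≈ 40.4.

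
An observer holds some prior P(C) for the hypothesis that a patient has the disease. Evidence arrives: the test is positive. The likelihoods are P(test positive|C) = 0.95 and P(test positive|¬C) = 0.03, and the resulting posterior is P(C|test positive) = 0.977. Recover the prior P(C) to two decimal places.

Bayes' rule in odds form gives O(C|E) = O(C)·[P(E|C)/P(E|¬C)], hence O(C) = O(C|E)/LR.
Posterior odds = 0.977/(1−0.977) = 42.4783. LR = 0.95/0.03 = 31.6667.
Prior odds = 42.4783/31.6667 = 1.3414, so P(C) = 1.3414/(1+1.3414) ≈ 0.57.

P(C) = 0.57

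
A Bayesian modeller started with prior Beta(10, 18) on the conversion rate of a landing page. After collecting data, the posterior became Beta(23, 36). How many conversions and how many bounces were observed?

13 conversions and 18 bounces

Beta is conjugate to the binomial likelihood: posterior = Beta(α+s, β+f).
Match parameters: s=23−10=13, f=36−18=18.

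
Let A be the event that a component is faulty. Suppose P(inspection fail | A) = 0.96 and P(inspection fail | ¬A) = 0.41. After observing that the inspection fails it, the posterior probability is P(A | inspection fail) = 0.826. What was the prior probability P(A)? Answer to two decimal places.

P(A) = 0.67

In odds form, posterior odds = prior odds × likelihood ratio, so prior odds = posterior odds ÷ LR.
Posterior odds = 0.826/(1−0.826) = 4.7471. LR = 0.96/0.41 = 2.3415.
Prior odds = 4.7471/2.3415 = 2.0274, so P(A) = 2.0274/(1+2.0274) ≈ 0.67.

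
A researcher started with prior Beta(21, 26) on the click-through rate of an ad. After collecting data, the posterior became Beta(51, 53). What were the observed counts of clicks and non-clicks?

Beta is conjugate to the binomial likelihood: posterior = Beta(α+s, β+f).
So s = 51 − 21 = 30 and f = 53 − 26 = 27.

30 clicks and 27 non-clicks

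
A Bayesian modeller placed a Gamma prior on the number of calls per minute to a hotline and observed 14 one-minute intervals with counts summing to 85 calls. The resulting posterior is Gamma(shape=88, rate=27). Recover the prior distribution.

A Gamma(α, β) prior (rate parametrization) on a Poisson rate with n observations summing to S gives posterior Gamma(α+S, β+n).
So α = 88 − 85 = 3 and β = 27 − 14 = 13.

Gamma(shape=3, rate=13)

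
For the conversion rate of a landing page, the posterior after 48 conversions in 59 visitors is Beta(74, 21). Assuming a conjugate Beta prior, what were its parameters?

Beta(26, 10)

Beta is conjugate to the binomial likelihood: posterior = Beta(α+s, β+f).
Subtract the data counts: 74−48=26, 21−11=10.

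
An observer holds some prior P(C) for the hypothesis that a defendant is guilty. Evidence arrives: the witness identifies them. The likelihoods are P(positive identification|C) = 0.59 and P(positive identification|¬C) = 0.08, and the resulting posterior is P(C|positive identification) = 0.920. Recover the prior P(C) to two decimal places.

Bayes' rule in odds form gives O(C|E) = O(C)·[P(E|C)/P(E|¬C)], hence O(C) = O(C|E)/LR.
Posterior odds = 0.920/(1−0.920) = 11.5000. LR = 0.59/0.08 = 7.3750.
Prior odds = 11.5000/7.3750 = 1.5593, so P(C) = 1.5593/(1+1.5593) ≈ 0.61.

P(C) = 0.61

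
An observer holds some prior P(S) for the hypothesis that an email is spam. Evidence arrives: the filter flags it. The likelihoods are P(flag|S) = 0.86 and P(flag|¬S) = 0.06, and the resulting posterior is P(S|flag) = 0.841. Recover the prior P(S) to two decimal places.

P(S) = 0.27

Bayes' rule in odds form gives O(S|E) = O(S)·[P(E|S)/P(E|¬S)], hence O(S) = O(S|E)/LR.
Posterior odds = 0.841/(1−0.841) = 5.2893. LR = 0.86/0.06 = 14.3333.
Prior odds = 5.2893/14.3333 = 0.3690, so P(S) = 0.3690/(1+0.3690) ≈ 0.27.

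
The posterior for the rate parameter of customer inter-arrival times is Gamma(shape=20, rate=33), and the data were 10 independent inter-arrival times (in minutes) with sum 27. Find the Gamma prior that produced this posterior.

Gamma(shape=10, rate=6)

Gamma–exponential conjugacy: posterior shape = α + n, posterior rate = β + Σtᵢ.
So α = 20 − 10 = 10 and β = 33 − 27 = 6.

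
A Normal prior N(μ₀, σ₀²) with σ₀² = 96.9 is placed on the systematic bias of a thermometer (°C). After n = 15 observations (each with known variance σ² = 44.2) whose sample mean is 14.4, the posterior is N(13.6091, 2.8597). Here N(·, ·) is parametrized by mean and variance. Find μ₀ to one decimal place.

With known observation variance, the Normal–Normal posterior has precision τ_n = τ₀ + n/σ² and mean μ_n = (τ₀μ₀ + (n/σ²)x̄)/τ_n.
Here τ₀ = 1/96.9 = 0.010320 and τ_data = 15/44.2 = 0.339367, so τ_n = 0.349687.
Rearranging for μ₀: μ₀ = (μ_n·τ_n − τ_data·x̄)/τ₀ = (13.6091·0.349687 − 0.339367·14.4) / 0.010320 = -0.127959/0.010320 ≈ -12.4.

μ₀ = -12.4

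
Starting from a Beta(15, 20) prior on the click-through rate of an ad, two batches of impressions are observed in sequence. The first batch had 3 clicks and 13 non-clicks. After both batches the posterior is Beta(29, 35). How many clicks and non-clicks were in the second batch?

11 clicks and 2 non-clicks

Because Beta–binomial updating is additive in the counts, the combined data contributed (α_post−α_prior, β_post−β_prior) successes and failures.
Total across both batches: 29−15=14 clicks, 35−20=15 non-clicks.
Subtract the first batch: 14−3=11 clicks and 15−13=2 non-clicks.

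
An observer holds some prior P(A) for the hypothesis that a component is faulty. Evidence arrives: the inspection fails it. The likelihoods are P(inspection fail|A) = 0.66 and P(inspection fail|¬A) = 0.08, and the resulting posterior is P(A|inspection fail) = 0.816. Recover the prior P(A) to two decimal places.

In odds form, posterior odds = prior odds × likelihood ratio, so prior odds = posterior odds ÷ LR.
Posterior odds = 0.816/(1−0.816) = 4.4348. LR = 0.66/0.08 = 8.2500.
Prior odds = 4.4348/8.2500 = 0.5376, so P(A) = 0.5376/(1+0.5376) ≈ 0.35.

P(A) = 0.35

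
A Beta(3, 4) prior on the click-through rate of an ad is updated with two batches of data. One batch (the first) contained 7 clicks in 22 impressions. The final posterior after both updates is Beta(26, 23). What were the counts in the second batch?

16 clicks and 4 non-clicks

Sequential conjugate updates are equivalent to a single update on the pooled data, so total successes = posterior α − prior α and total failures = posterior β − prior β.
Total across both batches: 26−3=23 clicks, 23−4=19 non-clicks.
Subtract the first batch: 23−7=16 clicks and 19−15=4 non-clicks.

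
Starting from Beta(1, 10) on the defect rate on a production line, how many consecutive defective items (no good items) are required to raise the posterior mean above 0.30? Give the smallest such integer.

k = 4

After k defective items and 0 good items the posterior is Beta(1+k, 10), with mean (1+k)/(1+10+k).
Set (1+k)/(11+k) > 0.30 and solve: k > (0.30·11 − 1)/(1 − 0.30) = 3.286.
The smallest integer exceeding 3.286 is 4, and checking k=4: (5)/(15) = 0.3333 > 0.30.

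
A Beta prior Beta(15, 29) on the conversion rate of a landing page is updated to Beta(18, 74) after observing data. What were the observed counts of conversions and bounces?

A Beta(a, b) prior with s successes and f failures in binomial data gives a Beta(a+s, b+f) posterior.
Match parameters: s=18−15=3, f=74−29=45.

3 conversions and 45 bounces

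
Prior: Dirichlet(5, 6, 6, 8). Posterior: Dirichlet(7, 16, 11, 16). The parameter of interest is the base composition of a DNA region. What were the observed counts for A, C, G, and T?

counts (2, 10, 5, 8)

For a Dirichlet(α) prior with multinomial counts c, the posterior is Dirichlet(α + c) componentwise.
Counts are posterior − prior componentwise: 7−5=2, 16−6=10, 11−6=5, 16−8=8.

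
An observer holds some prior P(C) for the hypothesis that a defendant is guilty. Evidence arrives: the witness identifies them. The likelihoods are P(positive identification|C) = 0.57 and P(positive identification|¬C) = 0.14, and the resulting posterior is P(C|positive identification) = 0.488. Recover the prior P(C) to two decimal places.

P(C) = 0.19

Bayes' rule in odds form gives O(C|E) = O(C)·[P(E|C)/P(E|¬C)], hence O(C) = O(C|E)/LR.
Posterior odds = 0.488/(1−0.488) = 0.9531. LR = 0.57/0.14 = 4.0714.
Prior odds = 0.9531/4.0714 = 0.2341, so P(C) = 0.2341/(1+0.2341) ≈ 0.19.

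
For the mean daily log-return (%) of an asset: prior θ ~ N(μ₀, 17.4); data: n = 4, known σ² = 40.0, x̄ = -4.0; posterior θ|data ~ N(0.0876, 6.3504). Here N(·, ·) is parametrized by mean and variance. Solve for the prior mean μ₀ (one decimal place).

μ₀ = 7.2

The posterior mean is a precision-weighted average: μ_n = (τ₀μ₀ + τ_data·x̄)/(τ₀+τ_data), with τ₀=1/σ₀² and τ_data=n/σ².
Here τ₀ = 1/17.4 = 0.057471 and τ_data = 4/40.0 = 0.100000, so τ_n = 0.157471.
Rearranging for μ₀: μ₀ = (μ_n·τ_n − τ_data·x̄)/τ₀ = (0.0876·0.157471 − 0.100000·-4.0) / 0.057471 = 0.413794/0.057471 ≈ 7.2.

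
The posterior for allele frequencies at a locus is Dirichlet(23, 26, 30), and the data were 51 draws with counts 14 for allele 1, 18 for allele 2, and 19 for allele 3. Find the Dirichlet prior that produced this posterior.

For a Dirichlet(α) prior with multinomial counts c, the posterior is Dirichlet(α + c) componentwise.
Subtract each count from the matching posterior parameter: 23−14=9, 26−18=8, 30−19=11.

Dirichlet(9, 8, 11)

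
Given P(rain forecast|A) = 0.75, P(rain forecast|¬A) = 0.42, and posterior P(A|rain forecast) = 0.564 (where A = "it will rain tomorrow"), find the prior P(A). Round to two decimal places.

P(A) = 0.42

In odds form, posterior odds = prior odds × likelihood ratio, so prior odds = posterior odds ÷ LR.
Posterior odds = 0.564/(1−0.564) = 1.2936. LR = 0.75/0.42 = 1.7857.
Prior odds = 1.2936/1.7857 = 0.7244, so P(A) = 0.7244/(1+0.7244) ≈ 0.42.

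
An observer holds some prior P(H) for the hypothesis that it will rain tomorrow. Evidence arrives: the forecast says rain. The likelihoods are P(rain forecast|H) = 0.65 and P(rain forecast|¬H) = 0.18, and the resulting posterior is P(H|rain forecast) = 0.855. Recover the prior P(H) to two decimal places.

P(H) = 0.62

In odds form, posterior odds = prior odds × likelihood ratio, so prior odds = posterior odds ÷ LR.
Posterior odds = 0.855/(1−0.855) = 5.8966. LR = 0.65/0.18 = 3.6111.
Prior odds = 5.8966/3.6111 = 1.6329, so P(H) = 1.6329/(1+1.6329) ≈ 0.62.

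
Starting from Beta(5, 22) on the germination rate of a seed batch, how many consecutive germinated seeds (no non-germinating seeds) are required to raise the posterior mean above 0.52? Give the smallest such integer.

k = 19

After k germinated seeds and 0 non-germinating seeds the posterior is Beta(5+k, 22), with mean (5+k)/(5+22+k).
Set (5+k)/(27+k) > 0.52 and solve: k > (0.52·27 − 5)/(1 − 0.52) = 18.833.
The smallest integer exceeding 18.833 is 19, and checking k=19: (24)/(46) = 0.5217 > 0.52.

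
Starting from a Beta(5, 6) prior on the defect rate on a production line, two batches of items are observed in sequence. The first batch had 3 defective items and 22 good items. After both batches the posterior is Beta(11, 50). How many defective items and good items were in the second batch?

3 defective items and 22 good items

Sequential conjugate updates are equivalent to a single update on the pooled data, so total successes = posterior α − prior α and total failures = posterior β − prior β.
Total across both batches: 11−5=6 defective items, 50−6=44 good items.
Subtract the first batch: 6−3=3 defective items and 44−22=22 good items.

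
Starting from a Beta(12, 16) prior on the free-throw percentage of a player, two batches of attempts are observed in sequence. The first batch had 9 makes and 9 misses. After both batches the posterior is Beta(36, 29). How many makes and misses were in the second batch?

15 makes and 4 misses

Because Beta–binomial updating is additive in the counts, the combined data contributed (α_post−α_prior, β_post−β_prior) successes and failures.
Total across both batches: 36−12=24 makes, 29−16=13 misses.
Subtract the first batch: 24−9=15 makes and 13−9=4 misses.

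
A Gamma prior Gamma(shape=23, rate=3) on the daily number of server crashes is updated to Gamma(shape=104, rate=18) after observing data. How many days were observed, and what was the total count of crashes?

n = 15 days with total 81 crashes

A Gamma(α, β) prior (rate parametrization) on a Poisson rate with n observations summing to S gives posterior Gamma(α+S, β+n).
Matching: Σxᵢ = 104 − 23 = 81 and n = 18 − 3 = 15.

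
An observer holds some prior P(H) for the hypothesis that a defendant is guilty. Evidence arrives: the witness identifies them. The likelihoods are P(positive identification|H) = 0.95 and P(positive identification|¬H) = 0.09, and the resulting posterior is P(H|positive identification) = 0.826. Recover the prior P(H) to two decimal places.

In odds form, posterior odds = prior odds × likelihood ratio, so prior odds = posterior odds ÷ LR.
Posterior odds = 0.826/(1−0.826) = 4.7471. LR = 0.95/0.09 = 10.5556.
Prior odds = 4.7471/10.5556 = 0.4497, so P(H) = 0.4497/(1+0.4497) ≈ 0.31.

P(H) = 0.31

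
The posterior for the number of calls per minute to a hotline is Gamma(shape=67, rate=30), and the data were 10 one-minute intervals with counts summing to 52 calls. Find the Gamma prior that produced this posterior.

Gamma(shape=15, rate=20)

Gamma–Poisson conjugacy: posterior shape = α + Σxᵢ, posterior rate = β + n.
So α = 67 − 52 = 15 and β = 30 − 10 = 20.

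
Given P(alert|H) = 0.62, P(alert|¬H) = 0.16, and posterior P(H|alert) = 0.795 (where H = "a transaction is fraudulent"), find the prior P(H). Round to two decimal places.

P(H) = 0.50

In odds form, posterior odds = prior odds × likelihood ratio, so prior odds = posterior odds ÷ LR.
Posterior odds = 0.795/(1−0.795) = 3.8780. LR = 0.62/0.16 = 3.8750.
Prior odds = 3.8780/3.8750 = 1.0008, so P(H) = 1.0008/(1+1.0008) ≈ 0.50.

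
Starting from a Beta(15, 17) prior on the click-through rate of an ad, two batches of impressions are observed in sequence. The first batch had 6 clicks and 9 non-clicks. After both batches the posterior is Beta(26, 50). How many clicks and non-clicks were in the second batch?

Because Beta–binomial updating is additive in the counts, the combined data contributed (α_post−α_prior, β_post−β_prior) successes and failures.
Total across both batches: 26−15=11 clicks, 50−17=33 non-clicks.
Subtract the first batch: 11−6=5 clicks and 33−9=24 non-clicks.

5 clicks and 24 non-clicks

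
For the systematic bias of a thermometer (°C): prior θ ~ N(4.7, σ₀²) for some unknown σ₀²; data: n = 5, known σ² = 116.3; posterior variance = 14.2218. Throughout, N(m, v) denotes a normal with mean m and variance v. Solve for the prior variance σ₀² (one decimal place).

Posterior precision equals prior precision plus data precision: 1/σ_n² = 1/σ₀² + n/σ².
So 1/σ₀² = 1/14.2218 − 5/116.3 = 0.070315 − 0.042992 = 0.027323.
Hence σ₀² = 1/0.027323 ≈ 36.6.

σ₀² = 36.6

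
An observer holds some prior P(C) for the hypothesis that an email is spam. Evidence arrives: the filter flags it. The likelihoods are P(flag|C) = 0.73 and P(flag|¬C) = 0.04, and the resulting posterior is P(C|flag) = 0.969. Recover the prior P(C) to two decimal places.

In odds form, posterior odds = prior odds × likelihood ratio, so prior odds = posterior odds ÷ LR.
Posterior odds = 0.969/(1−0.969) = 31.2581. LR = 0.73/0.04 = 18.2500.
Prior odds = 31.2581/18.2500 = 1.7128, so P(C) = 1.7128/(1+1.7128) ≈ 0.63.

P(C) = 0.63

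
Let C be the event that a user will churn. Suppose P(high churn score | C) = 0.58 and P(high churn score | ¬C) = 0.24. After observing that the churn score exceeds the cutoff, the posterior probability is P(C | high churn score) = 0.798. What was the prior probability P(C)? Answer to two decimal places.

P(C) = 0.62

In odds form, posterior odds = prior odds × likelihood ratio, so prior odds = posterior odds ÷ LR.
Posterior odds = 0.798/(1−0.798) = 3.9505. LR = 0.58/0.24 = 2.4167.
Prior odds = 3.9505/2.4167 = 1.6347, so P(C) = 1.6347/(1+1.6347) ≈ 0.62.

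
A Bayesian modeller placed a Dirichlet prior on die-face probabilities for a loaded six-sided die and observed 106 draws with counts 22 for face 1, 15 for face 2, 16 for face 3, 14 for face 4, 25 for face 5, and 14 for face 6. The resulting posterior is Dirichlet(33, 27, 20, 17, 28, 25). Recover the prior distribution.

For a Dirichlet(α) prior with multinomial counts c, the posterior is Dirichlet(α + c) componentwise.
Subtract each count from the matching posterior parameter: 33−22=11, 27−15=12, 20−16=4, 17−14=3, 28−25=3, 25−14=11.

Dirichlet(11, 12, 4, 3, 3, 11)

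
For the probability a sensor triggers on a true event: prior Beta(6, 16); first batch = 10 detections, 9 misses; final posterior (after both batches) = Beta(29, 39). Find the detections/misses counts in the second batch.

13 detections and 14 misses

Sequential conjugate updates are equivalent to a single update on the pooled data, so total successes = posterior α − prior α and total failures = posterior β − prior β.
Total across both batches: 29−6=23 detections, 39−16=23 misses.
Subtract the first batch: 23−10=13 detections and 23−9=14 misses.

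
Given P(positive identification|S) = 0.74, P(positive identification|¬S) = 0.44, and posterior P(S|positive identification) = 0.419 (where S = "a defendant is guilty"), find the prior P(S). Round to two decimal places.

Bayes' rule in odds form gives O(S|E) = O(S)·[P(E|S)/P(E|¬S)], hence O(S) = O(S|E)/LR.
Posterior odds = 0.419/(1−0.419) = 0.7212. LR = 0.74/0.44 = 1.6818.
Prior odds = 0.7212/1.6818 = 0.4288, so P(S) = 0.4288/(1+0.4288) ≈ 0.30.

P(S) = 0.30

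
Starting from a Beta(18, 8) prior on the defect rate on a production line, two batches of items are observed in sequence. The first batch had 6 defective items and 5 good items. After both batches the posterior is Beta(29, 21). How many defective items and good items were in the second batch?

Sequential conjugate updates are equivalent to a single update on the pooled data, so total successes = posterior α − prior α and total failures = posterior β − prior β.
Total across both batches: 29−18=11 defective items, 21−8=13 good items.
Subtract the first batch: 11−6=5 defective items and 13−5=8 good items.

5 defective items and 8 good items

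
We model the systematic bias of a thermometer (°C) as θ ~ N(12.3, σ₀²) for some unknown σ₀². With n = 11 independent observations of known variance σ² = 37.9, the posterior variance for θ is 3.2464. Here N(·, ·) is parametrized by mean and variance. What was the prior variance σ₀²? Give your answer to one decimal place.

σ₀² = 56.2

For the Normal–Normal model with known σ², precisions add: τ_n = τ₀ + n/σ².
So 1/σ₀² = 1/3.2464 − 11/37.9 = 0.308034 − 0.290237 = 0.017797.
Hence σ₀² = 1/0.017797 ≈ 56.2.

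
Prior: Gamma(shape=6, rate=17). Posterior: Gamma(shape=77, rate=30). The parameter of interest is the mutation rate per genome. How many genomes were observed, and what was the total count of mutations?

n = 13 genomes with total 71 mutations

A Gamma(α, β) prior (rate parametrization) on a Poisson rate with n observations summing to S gives posterior Gamma(α+S, β+n).
Matching: Σxᵢ = 77 − 6 = 71 and n = 30 − 17 = 13.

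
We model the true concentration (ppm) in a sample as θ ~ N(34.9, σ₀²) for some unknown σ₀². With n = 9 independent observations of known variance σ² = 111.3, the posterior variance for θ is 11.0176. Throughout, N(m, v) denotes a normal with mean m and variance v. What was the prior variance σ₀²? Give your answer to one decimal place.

Posterior precision equals prior precision plus data precision: 1/σ_n² = 1/σ₀² + n/σ².
So 1/σ₀² = 1/11.0176 − 9/111.3 = 0.090764 − 0.080863 = 0.009901.
Hence σ₀² = 1/0.009901 ≈ 101.0.

σ₀² = 101.0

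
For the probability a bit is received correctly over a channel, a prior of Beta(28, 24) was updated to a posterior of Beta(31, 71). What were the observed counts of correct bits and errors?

3 correct bits and 47 errors

A Beta(a, b) prior with s successes and f failures in binomial data gives a Beta(a+s, b+f) posterior.
Match parameters: s=31−28=3, f=71−24=47.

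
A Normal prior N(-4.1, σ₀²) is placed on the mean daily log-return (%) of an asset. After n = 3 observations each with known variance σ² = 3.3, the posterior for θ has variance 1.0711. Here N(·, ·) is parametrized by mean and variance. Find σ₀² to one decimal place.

For the Normal–Normal model with known σ², precisions add: τ_n = τ₀ + n/σ².
So 1/σ₀² = 1/1.0711 − 3/3.3 = 0.933620 − 0.909091 = 0.024529.
Hence σ₀² = 1/0.024529 ≈ 40.8.

σ₀² = 40.8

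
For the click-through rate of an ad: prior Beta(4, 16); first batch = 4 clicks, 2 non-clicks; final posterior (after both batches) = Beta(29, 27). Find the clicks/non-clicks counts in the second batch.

Sequential conjugate updates are equivalent to a single update on the pooled data, so total successes = posterior α − prior α and total failures = posterior β − prior β.
Total across both batches: 29−4=25 clicks, 27−16=11 non-clicks.
Subtract the first batch: 25−4=21 clicks and 11−2=9 non-clicks.

21 clicks and 9 non-clicks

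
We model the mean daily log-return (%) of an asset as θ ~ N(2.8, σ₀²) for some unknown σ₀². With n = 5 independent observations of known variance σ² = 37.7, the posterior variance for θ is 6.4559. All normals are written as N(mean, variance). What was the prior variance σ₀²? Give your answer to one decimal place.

For the Normal–Normal model with known σ², precisions add: τ_n = τ₀ + n/σ².
So 1/σ₀² = 1/6.4559 − 5/37.7 = 0.154897 − 0.132626 = 0.022271.
Hence σ₀² = 1/0.022271 ≈ 44.9.

σ₀² = 44.9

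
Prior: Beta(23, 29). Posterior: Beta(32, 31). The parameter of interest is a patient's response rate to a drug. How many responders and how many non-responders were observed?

Under Beta–binomial conjugacy the posterior parameters are (α+s, β+f).
So s = 32 − 23 = 9 and f = 31 − 29 = 2.

9 responders and 2 non-responders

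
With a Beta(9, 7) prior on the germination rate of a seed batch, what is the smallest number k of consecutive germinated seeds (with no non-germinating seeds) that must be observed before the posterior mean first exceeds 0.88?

k = 43

After k germinated seeds and 0 non-germinating seeds the posterior is Beta(9+k, 7), with mean (9+k)/(9+7+k).
Set (9+k)/(16+k) > 0.88 and solve: k > (0.88·16 − 9)/(1 − 0.88) = 42.333.
The smallest integer exceeding 42.333 is 43.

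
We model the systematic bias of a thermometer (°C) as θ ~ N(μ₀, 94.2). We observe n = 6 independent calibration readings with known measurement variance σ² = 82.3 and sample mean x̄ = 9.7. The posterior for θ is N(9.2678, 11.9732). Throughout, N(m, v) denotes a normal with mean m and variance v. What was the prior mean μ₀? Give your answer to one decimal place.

The posterior mean is a precision-weighted average: μ_n = (τ₀μ₀ + τ_data·x̄)/(τ₀+τ_data), with τ₀=1/σ₀² and τ_data=n/σ².
Here τ₀ = 1/94.2 = 0.010616 and τ_data = 6/82.3 = 0.072904, so τ_n = 0.083520.
Rearranging for μ₀: μ₀ = (μ_n·τ_n − τ_data·x̄)/τ₀ = (9.2678·0.083520 − 0.072904·9.7) / 0.010616 = 0.066878/0.010616 ≈ 6.3.

μ₀ = 6.3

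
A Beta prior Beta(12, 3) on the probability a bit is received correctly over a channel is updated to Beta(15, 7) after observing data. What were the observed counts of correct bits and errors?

A Beta(a, b) prior with s successes and f failures in binomial data gives a Beta(a+s, b+f) posterior.
So s = 15 − 12 = 3 and f = 7 − 3 = 4.

3 correct bits and 4 errors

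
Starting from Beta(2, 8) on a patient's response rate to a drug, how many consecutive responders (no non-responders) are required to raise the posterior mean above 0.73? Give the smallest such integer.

After k responders and 0 non-responders the posterior is Beta(2+k, 8), with mean (2+k)/(2+8+k).
Set (2+k)/(10+k) > 0.73 and solve: k > (0.73·10 − 2)/(1 − 0.73) = 19.630.
The smallest integer exceeding 19.630 is 20, and checking k=20: (22)/(30) = 0.7333 > 0.73.

k = 20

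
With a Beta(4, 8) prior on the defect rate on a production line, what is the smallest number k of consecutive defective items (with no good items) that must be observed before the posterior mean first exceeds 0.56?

After k defective items and 0 good items the posterior is Beta(4+k, 8), with mean (4+k)/(4+8+k).
Set (4+k)/(12+k) > 0.56 and solve: k > (0.56·12 − 4)/(1 − 0.56) = 6.182.
The smallest integer exceeding 6.182 is 7.

k = 7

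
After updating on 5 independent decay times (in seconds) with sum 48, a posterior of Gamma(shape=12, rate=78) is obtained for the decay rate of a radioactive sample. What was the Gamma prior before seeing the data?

For an exponential likelihood with a Gamma(α, β) prior on the rate, n observations with total T give posterior Gamma(α+n, β+T).
So α = 12 − 5 = 7 and β = 78 − 48 = 30.

Gamma(shape=7, rate=30)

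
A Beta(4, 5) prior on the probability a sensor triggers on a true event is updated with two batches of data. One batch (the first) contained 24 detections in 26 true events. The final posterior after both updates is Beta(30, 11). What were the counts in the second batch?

Because Beta–binomial updating is additive in the counts, the combined data contributed (α_post−α_prior, β_post−β_prior) successes and failures.
Total across both batches: 30−4=26 detections, 11−5=6 misses.
Subtract the first batch: 26−24=2 detections and 6−2=4 misses.

2 detections and 4 misses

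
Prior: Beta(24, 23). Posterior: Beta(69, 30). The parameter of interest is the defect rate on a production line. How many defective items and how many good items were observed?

45 defective items and 7 good items

Beta is conjugate to the binomial likelihood: posterior = Beta(α+s, β+f).
So s = 69 − 24 = 45 and f = 30 − 23 = 7.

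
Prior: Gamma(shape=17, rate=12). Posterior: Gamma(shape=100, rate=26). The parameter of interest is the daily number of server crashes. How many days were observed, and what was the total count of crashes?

Gamma–Poisson conjugacy: posterior shape = α + Σxᵢ, posterior rate = β + n.
Matching: Σxᵢ = 100 − 17 = 83 and n = 26 − 12 = 14.

n = 14 days with total 83 crashes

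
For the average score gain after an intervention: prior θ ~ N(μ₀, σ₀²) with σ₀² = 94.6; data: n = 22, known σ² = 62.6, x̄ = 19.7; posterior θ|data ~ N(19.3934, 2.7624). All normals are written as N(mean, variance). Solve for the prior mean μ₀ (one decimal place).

μ₀ = 9.2

With known observation variance, the Normal–Normal posterior has precision τ_n = τ₀ + n/σ² and mean μ_n = (τ₀μ₀ + (n/σ²)x̄)/τ_n.
Here τ₀ = 1/94.6 = 0.010571 and τ_data = 22/62.6 = 0.351438, so τ_n = 0.362009.
Rearranging for μ₀: μ₀ = (μ_n·τ_n − τ_data·x̄)/τ₀ = (19.3934·0.362009 − 0.351438·19.7) / 0.010571 = 0.097257/0.010571 ≈ 9.2.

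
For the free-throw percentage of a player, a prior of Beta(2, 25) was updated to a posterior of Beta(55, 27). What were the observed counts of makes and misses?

Beta is conjugate to the binomial likelihood: posterior = Beta(α+s, β+f).
So s = 55 − 2 = 53 and f = 27 − 25 = 2.

53 makes and 2 misses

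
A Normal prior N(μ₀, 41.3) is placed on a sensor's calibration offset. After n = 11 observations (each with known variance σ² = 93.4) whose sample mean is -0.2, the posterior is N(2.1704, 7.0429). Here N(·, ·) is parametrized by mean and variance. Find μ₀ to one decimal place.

μ₀ = 13.7

With known observation variance, the Normal–Normal posterior has precision τ_n = τ₀ + n/σ² and mean μ_n = (τ₀μ₀ + (n/σ²)x̄)/τ_n.
Here τ₀ = 1/41.3 = 0.024213 and τ_data = 11/93.4 = 0.117773, so τ_n = 0.141986.
Rearranging for μ₀: μ₀ = (μ_n·τ_n − τ_data·x̄)/τ₀ = (2.1704·0.141986 − 0.117773·-0.2) / 0.024213 = 0.331721/0.024213 ≈ 13.7.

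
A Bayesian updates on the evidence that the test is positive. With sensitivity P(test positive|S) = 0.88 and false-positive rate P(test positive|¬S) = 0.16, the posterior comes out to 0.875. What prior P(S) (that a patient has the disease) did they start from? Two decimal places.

In odds form, posterior odds = prior odds × likelihood ratio, so prior odds = posterior odds ÷ LR.
Posterior odds = 0.875/(1−0.875) = 7.0000. LR = 0.88/0.16 = 5.5000.
Prior odds = 7.0000/5.5000 = 1.2727, so P(S) = 1.2727/(1+1.2727) ≈ 0.56.

P(S) = 0.56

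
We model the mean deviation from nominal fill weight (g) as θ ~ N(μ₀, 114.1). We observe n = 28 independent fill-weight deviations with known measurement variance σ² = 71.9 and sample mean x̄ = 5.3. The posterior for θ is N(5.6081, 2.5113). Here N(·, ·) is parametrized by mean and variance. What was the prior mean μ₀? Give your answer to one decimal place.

μ₀ = 19.3

With known observation variance, the Normal–Normal posterior has precision τ_n = τ₀ + n/σ² and mean μ_n = (τ₀μ₀ + (n/σ²)x̄)/τ_n.
Here τ₀ = 1/114.1 = 0.008764 and τ_data = 28/71.9 = 0.389430, so τ_n = 0.398194.
Rearranging for μ₀: μ₀ = (μ_n·τ_n − τ_data·x̄)/τ₀ = (5.6081·0.398194 − 0.389430·5.3) / 0.008764 = 0.169133/0.008764 ≈ 19.3.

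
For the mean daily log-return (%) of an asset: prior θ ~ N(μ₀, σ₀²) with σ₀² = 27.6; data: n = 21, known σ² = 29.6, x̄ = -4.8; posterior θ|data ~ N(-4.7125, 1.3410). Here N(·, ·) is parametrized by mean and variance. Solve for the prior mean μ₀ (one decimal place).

With known observation variance, the Normal–Normal posterior has precision τ_n = τ₀ + n/σ² and mean μ_n = (τ₀μ₀ + (n/σ²)x̄)/τ_n.
Here τ₀ = 1/27.6 = 0.036232 and τ_data = 21/29.6 = 0.709459, so τ_n = 0.745691.
Rearranging for μ₀: μ₀ = (μ_n·τ_n − τ_data·x̄)/τ₀ = (-4.7125·0.745691 − 0.709459·-4.8) / 0.036232 = -0.108666/0.036232 ≈ -3.0.

μ₀ = -3.0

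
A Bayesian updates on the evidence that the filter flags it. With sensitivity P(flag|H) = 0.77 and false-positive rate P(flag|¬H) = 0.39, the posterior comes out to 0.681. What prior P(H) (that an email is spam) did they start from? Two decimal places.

Bayes' rule in odds form gives O(H|E) = O(H)·[P(E|H)/P(E|¬H)], hence O(H) = O(H|E)/LR.
Posterior odds = 0.681/(1−0.681) = 2.1348. LR = 0.77/0.39 = 1.9744.
Prior odds = 2.1348/1.9744 = 1.0812, so P(H) = 1.0812/(1+1.0812) ≈ 0.52.

P(H) = 0.52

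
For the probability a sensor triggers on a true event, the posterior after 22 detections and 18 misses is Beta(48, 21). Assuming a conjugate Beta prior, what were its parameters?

Beta(26, 3)

Under Beta–binomial conjugacy the posterior parameters are (a+s, b+f).
Subtract the data counts: 48−22=26, 21−18=3.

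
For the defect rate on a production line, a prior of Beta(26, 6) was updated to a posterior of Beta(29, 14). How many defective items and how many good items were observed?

3 defective items and 8 good items

Under Beta–binomial conjugacy the posterior parameters are (a+s, b+f).
So s = 29 − 26 = 3 and f = 14 − 6 = 8.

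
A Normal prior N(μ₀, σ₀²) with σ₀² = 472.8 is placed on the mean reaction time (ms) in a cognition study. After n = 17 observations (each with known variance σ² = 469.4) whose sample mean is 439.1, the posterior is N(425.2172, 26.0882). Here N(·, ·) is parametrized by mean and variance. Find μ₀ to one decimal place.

The posterior mean is a precision-weighted average: μ_n = (τ₀μ₀ + τ_data·x̄)/(τ₀+τ_data), with τ₀=1/σ₀² and τ_data=n/σ².
Here τ₀ = 1/472.8 = 0.002115 and τ_data = 17/469.4 = 0.036216, so τ_n = 0.038331.
Rearranging for μ₀: μ₀ = (μ_n·τ_n − τ_data·x̄)/τ₀ = (425.2172·0.038331 − 0.036216·439.1) / 0.002115 = 0.396555/0.002115 ≈ 187.5.

μ₀ = 187.5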